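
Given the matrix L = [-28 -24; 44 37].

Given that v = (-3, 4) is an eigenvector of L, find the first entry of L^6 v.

-12288

First find the eigenvalue: Lv = (-12, 16) = 4·(-3, 4), so λ = 4.
Then L^6 v = λ^6·v = 4^6·(-3, 4) = 4096·(-3, 4) = (-12288, 16384).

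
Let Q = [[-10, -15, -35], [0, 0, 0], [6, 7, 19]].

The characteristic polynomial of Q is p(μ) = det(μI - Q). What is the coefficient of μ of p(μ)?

20

p(μ) = μ^3 - 9μ^2 + 20μ.
The coefficient of μ is 20.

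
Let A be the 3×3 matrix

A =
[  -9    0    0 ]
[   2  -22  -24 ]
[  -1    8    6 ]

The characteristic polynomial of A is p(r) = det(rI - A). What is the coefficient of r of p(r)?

p(r) = r^3 + 25r^2 + 204r + 540.
The coefficient of r is 204.

204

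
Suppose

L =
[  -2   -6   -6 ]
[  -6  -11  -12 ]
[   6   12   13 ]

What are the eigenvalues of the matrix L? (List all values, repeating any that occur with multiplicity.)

-2, 1, 1

Set up det(lambda·I - L) = 0.
Expanding the 3×3 determinant: p(lambda) = lambda^3 - 3·lambda + 2.
Try lambda = 1: p(1) = 0, so 1 is a root.
Dividing by (lambda - 1) leaves lambda^2 + lambda - 2.
The quadratic factors as (lambda + 2)·(lambda - 1).
Eigenvalues: -2, 1, 1.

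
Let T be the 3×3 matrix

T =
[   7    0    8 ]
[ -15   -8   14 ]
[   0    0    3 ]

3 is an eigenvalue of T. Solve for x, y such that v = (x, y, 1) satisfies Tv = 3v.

-2, 4

We need (T - 3I)v = 0.
T - 3I = [[4, 0, 8], [-15, -11, 14], [0, 0, 0]].
Row 1: (4)·x + (0)·y + (8)·1 = 0
Row 2: (-15)·x + (-11)·y + (14)·1 = 0
Row 3: (0)·x + (0)·y + (0)·1 = 0
Solving gives x = -2, y = 4.
Check: T·(-2, 4, 1) = (-6, 12, 3) = 3·(-2, 4, 1).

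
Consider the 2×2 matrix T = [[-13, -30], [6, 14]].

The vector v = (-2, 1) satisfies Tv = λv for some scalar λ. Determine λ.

Compute Tv: T·(-2, 1) = (-4, 2).
Since Tv = λv, compare component 1: -4 = λ·-2, so λ = 2.

2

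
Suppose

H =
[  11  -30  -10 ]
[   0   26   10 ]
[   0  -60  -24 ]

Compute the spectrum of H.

-4, 6, 11

Set up det(rI - H) = 0.
Cofactor expansion gives p(r) = r^3 - 13r^2 - 2r + 264.
Since p(-4) = 0, r = -4 is a root.
Dividing by (r + 4) leaves r^2 - 17r + 66.
The quadratic factors as (r - 6)·(r - 11).
Eigenvalues: -4, 6, 11.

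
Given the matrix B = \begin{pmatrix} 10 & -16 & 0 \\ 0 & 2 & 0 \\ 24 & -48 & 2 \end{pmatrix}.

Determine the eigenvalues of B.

2, 2, 10

Compute the characteristic polynomial p(r) = det(rI - B).
Cofactor expansion gives p(r) = r^3 - 14r^2 + 44r - 40.
Since p(2) = 0, r = 2 is a root.
Dividing by (r - 2) leaves r^2 - 12r + 20.
The quadratic factors as (r - 2)·(r - 10).
Eigenvalues: 2, 2, 10.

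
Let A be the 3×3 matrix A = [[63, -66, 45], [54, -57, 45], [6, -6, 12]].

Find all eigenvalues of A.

Set up det(μI - A) = 0.
Expanding the 3×3 determinant: p(μ) = μ^3 - 18μ^2 + 45μ + 324.
Rational-root test: μ = 9 gives p(9) = 0.
Dividing by (μ - 9) leaves μ^2 - 9μ - 36.
The quadratic factors as (μ + 3)·(μ - 12).
Eigenvalues: -3, 9, 12.

-3, 9, 12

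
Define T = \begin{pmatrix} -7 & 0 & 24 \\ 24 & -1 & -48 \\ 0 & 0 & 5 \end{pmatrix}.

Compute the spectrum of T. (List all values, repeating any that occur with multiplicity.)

Set up det(μI - T) = 0.
Cofactor expansion gives p(μ) = μ^3 + 3μ^2 - 33μ - 35.
Since p(5) = 0, μ = 5 is a root.
Dividing by (μ - 5) leaves μ^2 + 8μ + 7.
The quadratic factors as (μ + 7)·(μ + 1).
Eigenvalues: -7, -1, 5.

-7, -1, 5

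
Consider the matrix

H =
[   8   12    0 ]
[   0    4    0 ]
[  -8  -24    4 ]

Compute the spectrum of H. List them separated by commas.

Set up det(λI - H) = 0.
Expanding the 3×3 determinant: p(λ) = λ^3 - 16λ^2 + 80λ - 128.
Rational-root test: λ = 4 gives p(4) = 0.
Dividing by (λ - 4) leaves λ^2 - 12λ + 32.
The quadratic factors as (λ - 4)·(λ - 8).
Eigenvalues: 4, 4, 8.

4, 4, 8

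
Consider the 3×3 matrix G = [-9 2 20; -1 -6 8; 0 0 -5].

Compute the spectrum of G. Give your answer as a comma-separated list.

The characteristic polynomial is p(λ) = det(λI - G).
Expanding along the first row, p(λ) = λ^3 + 20λ^2 + 131λ + 280.
Try λ = -7: p(-7) = 0, so -7 is a root.
Dividing by (λ + 7) leaves λ^2 + 13λ + 40.
The quadratic factors as (λ + 8)·(λ + 5).
Eigenvalues: -8, -7, -5.

-8, -7, -5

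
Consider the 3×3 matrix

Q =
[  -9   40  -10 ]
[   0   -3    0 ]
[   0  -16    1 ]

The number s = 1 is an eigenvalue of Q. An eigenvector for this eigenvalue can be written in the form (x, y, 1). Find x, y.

-1, 0

We need (Q - 1I)v = 0.
Q - 1I = [[-10, 40, -10], [0, -4, 0], [0, -16, 0]].
Row 1: (-10)·x + (40)·y + (-10)·1 = 0
Row 2: (0)·x + (-4)·y + (0)·1 = 0
Row 3: (0)·x + (-16)·y + (0)·1 = 0
Solving gives x = -1, y = 0.
Check: Q·(-1, 0, 1) = (-1, 0, 1) = 1·(-1, 0, 1).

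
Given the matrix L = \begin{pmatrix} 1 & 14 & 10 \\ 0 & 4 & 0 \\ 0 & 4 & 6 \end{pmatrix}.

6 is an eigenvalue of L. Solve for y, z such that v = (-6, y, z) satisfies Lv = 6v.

We need (L - 6I)v = 0.
L - 6I = [[-5, 14, 10], [0, -2, 0], [0, 4, 0]].
Row 1: (-5)·-6 + (14)·y + (10)·z = 0
Row 2: (0)·-6 + (-2)·y + (0)·z = 0
Row 3: (0)·-6 + (4)·y + (0)·z = 0
Solving gives y = 0, z = -3.
Check: L·(-6, 0, -3) = (-36, 0, -18) = 6·(-6, 0, -3).

0, -3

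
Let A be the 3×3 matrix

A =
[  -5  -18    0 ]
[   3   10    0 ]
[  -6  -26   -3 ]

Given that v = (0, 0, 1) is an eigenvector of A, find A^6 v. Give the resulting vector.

First find the eigenvalue: Av = (0, 0, -3) = -3·(0, 0, 1), so λ = -3.
Then A^6 v = λ^6·v = (-3)^6·(0, 0, 1) = 729·(0, 0, 1) = (0, 0, 729).

(0, 0, 729)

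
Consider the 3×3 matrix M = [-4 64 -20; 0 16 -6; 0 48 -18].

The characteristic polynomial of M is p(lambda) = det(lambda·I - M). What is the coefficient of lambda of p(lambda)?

p(lambda) = lambda^3 + 6·lambda^2 + 8·lambda.
The coefficient of lambda is 8.

8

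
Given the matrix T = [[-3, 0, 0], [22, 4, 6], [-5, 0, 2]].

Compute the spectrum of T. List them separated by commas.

The characteristic polynomial is p(r) = det(rI - T).
Expanding along the first row, p(r) = r^3 - 3r^2 - 10r + 24.
Since p(4) = 0, r = 4 is a root.
Dividing by (r - 4) leaves r^2 + r - 6.
The quadratic factors as (r + 3)·(r - 2).
Eigenvalues: -3, 2, 4.

-3, 2, 4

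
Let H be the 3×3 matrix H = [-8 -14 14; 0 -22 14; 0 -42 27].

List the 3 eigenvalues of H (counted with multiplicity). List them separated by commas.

Compute the characteristic polynomial p(t) = det(tI - H).
Expanding the 3×3 determinant: p(t) = t^3 + 3t^2 - 46t - 48.
Since p(6) = 0, t = 6 is a root.
Dividing by (t - 6) leaves t^2 + 9t + 8.
The quadratic factors as (t + 8)·(t + 1).
Eigenvalues: -8, -1, 6.

-8, -1, 6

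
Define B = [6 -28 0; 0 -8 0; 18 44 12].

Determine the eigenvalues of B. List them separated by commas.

Compute the characteristic polynomial p(λ) = det(λI - B).
Cofactor expansion gives p(λ) = λ^3 - 10λ^2 - 72λ + 576.
Since p(-8) = 0, λ = -8 is a root.
Dividing by (λ + 8) leaves λ^2 - 18λ + 72.
The quadratic factors as (λ - 6)·(λ - 12).
Eigenvalues: -8, 6, 12.

-8, 6, 12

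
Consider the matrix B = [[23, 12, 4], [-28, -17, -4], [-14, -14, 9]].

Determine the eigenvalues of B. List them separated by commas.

Compute the characteristic polynomial p(lambda) = det(lambda·I - B).
Expanding along the first row, p(lambda) = lambda^3 - 15·lambda^2 - lambda + 495.
Try lambda = 11: p(11) = 0, so 11 is a root.
Dividing by (lambda - 11) leaves lambda^2 - 4·lambda - 45.
The quadratic factors as (lambda + 5)·(lambda - 9).
Eigenvalues: -5, 9, 11.

-5, 9, 11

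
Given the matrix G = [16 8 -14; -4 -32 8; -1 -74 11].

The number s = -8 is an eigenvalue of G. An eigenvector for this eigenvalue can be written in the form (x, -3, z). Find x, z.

We need (G + 8I)v = 0.
G + 8I = [[24, 8, -14], [-4, -24, 8], [-1, -74, 19]].
Row 1: (24)·x + (8)·-3 + (-14)·z = 0
Row 2: (-4)·x + (-24)·-3 + (8)·z = 0
Row 3: (-1)·x + (-74)·-3 + (19)·z = 0
Solving gives x = -6, z = -12.
Check: G·(-6, -3, -12) = (48, 24, 96) = -8·(-6, -3, -12).

-6, -12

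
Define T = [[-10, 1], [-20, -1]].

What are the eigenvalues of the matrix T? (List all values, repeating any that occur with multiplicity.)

-6, -5

det(T - μI) = (-10 - μ)(-1 - μ) - (1)·(-20) = μ^2 + 11μ + 30.
This factors as (μ + 6)·(μ + 5) = 0.
Eigenvalues: -6, -5.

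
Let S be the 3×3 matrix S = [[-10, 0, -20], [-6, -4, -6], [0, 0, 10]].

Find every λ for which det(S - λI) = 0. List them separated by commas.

Compute the characteristic polynomial p(t) = det(tI - S).
Expanding the 3×3 determinant: p(t) = t^3 + 4t^2 - 100t - 400.
Try t = -10: p(-10) = 0, so -10 is a root.
Dividing by (t + 10) leaves t^2 - 6t - 40.
The quadratic factors as (t + 4)·(t - 10).
Eigenvalues: -10, -4, 10.

-10, -4, 10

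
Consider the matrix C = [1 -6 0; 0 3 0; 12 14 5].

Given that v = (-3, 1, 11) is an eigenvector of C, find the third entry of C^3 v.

297

First find the eigenvalue: Cv = (-9, 3, 33) = 3·(-3, 1, 11), so λ = 3.
Then C^3 v = λ^3·v = 3^3·(-3, 1, 11) = 27·(-3, 1, 11) = (-81, 27, 297).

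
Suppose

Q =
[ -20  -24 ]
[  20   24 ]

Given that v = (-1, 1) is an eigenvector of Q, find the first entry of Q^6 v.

First find the eigenvalue: Qv = (-4, 4) = 4·(-1, 1), so λ = 4.
Then Q^6 v = λ^6·v = 4^6·(-1, 1) = 4096·(-1, 1) = (-4096, 4096).

-4096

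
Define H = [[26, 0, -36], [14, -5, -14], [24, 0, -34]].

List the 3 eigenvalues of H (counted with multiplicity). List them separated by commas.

Compute the characteristic polynomial p(λ) = det(λI - H).
Expanding along the first row, p(λ) = λ^3 + 13λ^2 + 20λ - 100.
Try λ = 2: p(2) = 0, so 2 is a root.
Factor out (λ - 2): p(λ) = (λ - 2)·(λ^2 + 15λ + 50).
The quadratic factors as (λ + 10)·(λ + 5).
Eigenvalues: -10, -5, 2.

-10, -5, 2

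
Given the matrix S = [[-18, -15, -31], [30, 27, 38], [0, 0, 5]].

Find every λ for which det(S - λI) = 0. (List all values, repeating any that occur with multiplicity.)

Compute the characteristic polynomial p(r) = det(rI - S).
Expanding the 3×3 determinant: p(r) = r^3 - 14r^2 + 9r + 180.
Since p(5) = 0, r = 5 is a root.
Dividing by (r - 5) leaves r^2 - 9r - 36.
The quadratic factors as (r + 3)·(r - 12).
Eigenvalues: -3, 5, 12.

-3, 5, 12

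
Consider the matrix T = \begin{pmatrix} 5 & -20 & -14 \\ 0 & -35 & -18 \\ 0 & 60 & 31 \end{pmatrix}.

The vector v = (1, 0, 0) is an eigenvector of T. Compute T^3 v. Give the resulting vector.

First find the eigenvalue: Tv = (5, 0, 0) = 5·(1, 0, 0), so λ = 5.
Then T^3 v = λ^3·v = 5^3·(1, 0, 0) = 125·(1, 0, 0) = (125, 0, 0).

(125, 0, 0)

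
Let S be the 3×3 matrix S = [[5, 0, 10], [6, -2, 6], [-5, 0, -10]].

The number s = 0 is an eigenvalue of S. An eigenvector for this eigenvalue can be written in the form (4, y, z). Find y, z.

We need (S)v = 0.
S = [[5, 0, 10], [6, -2, 6], [-5, 0, -10]].
Row 1: (5)·4 + (0)·y + (10)·z = 0
Row 2: (6)·4 + (-2)·y + (6)·z = 0
Row 3: (-5)·4 + (0)·y + (-10)·z = 0
Solving gives y = 6, z = -2.
Check: S·(4, 6, -2) = (0, 0, 0) = 0·(4, 6, -2).

6, -2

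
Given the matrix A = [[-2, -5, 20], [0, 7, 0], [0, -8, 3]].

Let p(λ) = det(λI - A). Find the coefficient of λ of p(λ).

1

p(λ) = λ^3 - 8λ^2 + λ + 42.
The coefficient of λ is 1.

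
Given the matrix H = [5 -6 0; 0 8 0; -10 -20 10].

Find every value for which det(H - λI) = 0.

Compute the characteristic polynomial p(r) = det(rI - H).
Expanding along the first row, p(r) = r^3 - 23r^2 + 170r - 400.
Try r = 10: p(10) = 0, so 10 is a root.
Dividing by (r - 10) leaves r^2 - 13r + 40.
The quadratic factors as (r - 5)·(r - 8).
Eigenvalues: 5, 8, 10.

5, 8, 10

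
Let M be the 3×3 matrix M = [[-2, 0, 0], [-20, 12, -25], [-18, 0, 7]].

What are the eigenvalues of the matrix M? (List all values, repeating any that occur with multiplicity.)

-2, 7, 12

Compute the characteristic polynomial p(r) = det(rI - M).
Cofactor expansion gives p(r) = r^3 - 17r^2 + 46r + 168.
Rational-root test: r = 7 gives p(7) = 0.
Dividing by (r - 7) leaves r^2 - 10r - 24.
The quadratic factors as (r + 2)·(r - 12).
Eigenvalues: -2, 7, 12.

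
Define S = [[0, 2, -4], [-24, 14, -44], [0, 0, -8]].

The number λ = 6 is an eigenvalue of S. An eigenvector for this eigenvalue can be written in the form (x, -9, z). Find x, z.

We need (S - 6I)v = 0.
S - 6I = [[-6, 2, -4], [-24, 8, -44], [0, 0, -14]].
Row 1: (-6)·x + (2)·-9 + (-4)·z = 0
Row 2: (-24)·x + (8)·-9 + (-44)·z = 0
Row 3: (0)·x + (0)·-9 + (-14)·z = 0
Solving gives x = -3, z = 0.
Check: S·(-3, -9, 0) = (-18, -54, 0) = 6·(-3, -9, 0).

-3, 0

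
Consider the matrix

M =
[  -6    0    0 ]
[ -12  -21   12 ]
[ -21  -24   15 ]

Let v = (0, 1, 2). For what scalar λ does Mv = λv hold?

3

Compute Mv: M·(0, 1, 2) = (0, 3, 6).
Since Mv = λv, compare component 2: 3 = λ·1, so λ = 3.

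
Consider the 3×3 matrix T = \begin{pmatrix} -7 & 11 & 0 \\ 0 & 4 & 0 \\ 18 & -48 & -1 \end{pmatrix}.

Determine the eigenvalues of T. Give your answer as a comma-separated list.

-7, -1, 4

The characteristic polynomial is p(μ) = det(μI - T).
Cofactor expansion gives p(μ) = μ^3 + 4μ^2 - 25μ - 28.
Since p(-1) = 0, μ = -1 is a root.
Dividing by (μ + 1) leaves μ^2 + 3μ - 28.
The quadratic factors as (μ + 7)·(μ - 4).
Eigenvalues: -7, -1, 4.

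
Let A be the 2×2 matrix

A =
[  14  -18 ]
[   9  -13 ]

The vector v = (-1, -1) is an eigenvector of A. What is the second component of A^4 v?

-256

First find the eigenvalue: Av = (4, 4) = -4·(-1, -1), so λ = -4.
Then A^4 v = λ^4·v = (-4)^4·(-1, -1) = 256·(-1, -1) = (-256, -256).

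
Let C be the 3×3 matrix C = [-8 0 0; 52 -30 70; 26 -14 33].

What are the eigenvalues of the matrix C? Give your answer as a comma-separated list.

-8, -2, 5

The characteristic polynomial is p(t) = det(tI - C).
Expanding along the first row, p(t) = t^3 + 5t^2 - 34t - 80.
Since p(5) = 0, t = 5 is a root.
Factor out (t - 5): p(t) = (t - 5)·(t^2 + 10t + 16).
The quadratic factors as (t + 8)·(t + 2).
Eigenvalues: -8, -2, 5.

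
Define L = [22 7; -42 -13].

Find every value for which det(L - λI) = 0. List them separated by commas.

det(L - λI) = (22 - λ)(-13 - λ) - (7)·(-42) = λ^2 - 9λ + 8.
This factors as (λ - 1)·(λ - 8) = 0.
Eigenvalues: 1, 8.

1, 8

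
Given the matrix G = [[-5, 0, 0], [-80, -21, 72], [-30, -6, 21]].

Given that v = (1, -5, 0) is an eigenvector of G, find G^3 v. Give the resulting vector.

First find the eigenvalue: Gv = (-5, 25, 0) = -5·(1, -5, 0), so λ = -5.
Then G^3 v = λ^3·v = (-5)^3·(1, -5, 0) = -125·(1, -5, 0) = (-125, 625, 0).

(-125, 625, 0)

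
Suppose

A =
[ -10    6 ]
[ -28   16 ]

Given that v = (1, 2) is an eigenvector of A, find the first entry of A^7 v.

First find the eigenvalue: Av = (2, 4) = 2·(1, 2), so λ = 2.
Then A^7 v = λ^7·v = 2^7·(1, 2) = 128·(1, 2) = (128, 256).

128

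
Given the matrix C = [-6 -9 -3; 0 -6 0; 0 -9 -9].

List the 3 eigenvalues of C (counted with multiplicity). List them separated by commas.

-9, -6, -6

Set up det(sI - C) = 0.
Expanding along the first row, p(s) = s^3 + 21s^2 + 144s + 324.
Try s = -9: p(-9) = 0, so -9 is a root.
Dividing by (s + 9) leaves s^2 + 12s + 36.
The quadratic factor is (s + 6)^2.
Eigenvalues: -9, -6, -6.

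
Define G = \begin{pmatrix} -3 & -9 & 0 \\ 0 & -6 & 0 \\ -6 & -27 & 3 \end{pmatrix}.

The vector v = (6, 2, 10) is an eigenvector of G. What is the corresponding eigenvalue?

Compute Gv: G·(6, 2, 10) = (-36, -12, -60).
Since Gv = λv, compare component 1: -36 = λ·6, so λ = -6.

-6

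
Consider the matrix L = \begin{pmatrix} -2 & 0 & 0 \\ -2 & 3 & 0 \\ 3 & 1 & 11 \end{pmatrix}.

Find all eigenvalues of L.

L is lower triangular, so its eigenvalues are the diagonal entries.
Diagonal: -2, 3, 11.

-2, 3, 11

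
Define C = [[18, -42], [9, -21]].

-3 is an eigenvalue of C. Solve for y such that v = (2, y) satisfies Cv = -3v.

1

We need (C + 3I)v = 0.
C + 3I = [[21, -42], [9, -18]].
Row 1: (21)·2 + (-42)·y = 0
Row 2: (9)·2 + (-18)·y = 0
Solving gives y = 1.
Check: C·(2, 1) = (-6, -3) = -3·(2, 1).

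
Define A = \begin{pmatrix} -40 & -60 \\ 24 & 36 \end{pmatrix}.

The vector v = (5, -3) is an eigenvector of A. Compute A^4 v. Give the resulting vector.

First find the eigenvalue: Av = (-20, 12) = -4·(5, -3), so λ = -4.
Then A^4 v = λ^4·v = (-4)^4·(5, -3) = 256·(5, -3) = (1280, -768).

(1280, -768)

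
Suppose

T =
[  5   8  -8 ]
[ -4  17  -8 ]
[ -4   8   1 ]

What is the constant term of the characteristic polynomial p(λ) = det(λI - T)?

-405

p(0) = det(0·I − T) = det(−T) = (−1)^3·det(T).
det(T) = 405, so p(0) = -405.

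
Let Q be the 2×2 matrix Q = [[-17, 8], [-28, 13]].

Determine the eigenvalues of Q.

det(Q - sI) = (-17 - s)(13 - s) - (8)·(-28) = s^2 + 4s + 3.
This factors as (s + 3)·(s + 1) = 0.
Eigenvalues: -3, -1.

-3, -1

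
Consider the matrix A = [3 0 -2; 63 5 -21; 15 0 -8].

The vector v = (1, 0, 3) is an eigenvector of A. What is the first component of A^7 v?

-2187

First find the eigenvalue: Av = (-3, 0, -9) = -3·(1, 0, 3), so λ = -3.
Then A^7 v = λ^7·v = (-3)^7·(1, 0, 3) = -2187·(1, 0, 3) = (-2187, 0, -6561).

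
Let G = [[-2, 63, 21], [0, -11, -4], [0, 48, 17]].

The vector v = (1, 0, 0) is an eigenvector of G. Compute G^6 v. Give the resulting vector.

(64, 0, 0)

First find the eigenvalue: Gv = (-2, 0, 0) = -2·(1, 0, 0), so λ = -2.
Then G^6 v = λ^6·v = (-2)^6·(1, 0, 0) = 64·(1, 0, 0) = (64, 0, 0).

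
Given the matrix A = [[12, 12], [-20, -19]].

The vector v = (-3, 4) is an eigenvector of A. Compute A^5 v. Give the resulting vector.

First find the eigenvalue: Av = (12, -16) = -4·(-3, 4), so λ = -4.
Then A^5 v = λ^5·v = (-4)^5·(-3, 4) = -1024·(-3, 4) = (3072, -4096).

(3072, -4096)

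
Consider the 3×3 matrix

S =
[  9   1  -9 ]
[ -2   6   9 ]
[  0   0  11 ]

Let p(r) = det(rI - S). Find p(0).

-616

p(0) = det(0·I − S) = det(−S) = (−1)^3·det(S).
det(S) = 616, so p(0) = -616.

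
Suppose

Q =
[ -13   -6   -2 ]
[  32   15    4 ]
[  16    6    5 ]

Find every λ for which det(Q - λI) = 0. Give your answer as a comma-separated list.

Compute the characteristic polynomial p(λ) = det(λI - Q).
Expanding the 3×3 determinant: p(λ) = λ^3 - 7λ^2 + 15λ - 9.
Rational-root test: λ = 3 gives p(3) = 0.
Dividing by (λ - 3) leaves λ^2 - 4λ + 3.
The quadratic factors as (λ - 1)·(λ - 3).
Eigenvalues: 1, 3, 3.

1, 3, 3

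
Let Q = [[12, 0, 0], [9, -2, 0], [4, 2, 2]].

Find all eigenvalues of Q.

Q is lower triangular, so its eigenvalues are the diagonal entries.
Diagonal: 12, -2, 2.

-2, 2, 12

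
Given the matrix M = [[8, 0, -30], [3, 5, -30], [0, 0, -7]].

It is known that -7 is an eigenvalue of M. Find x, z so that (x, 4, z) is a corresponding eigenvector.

We need (M + 7I)v = 0.
M + 7I = [[15, 0, -30], [3, 12, -30], [0, 0, 0]].
Row 1: (15)·x + (0)·4 + (-30)·z = 0
Row 2: (3)·x + (12)·4 + (-30)·z = 0
Row 3: (0)·x + (0)·4 + (0)·z = 0
Solving gives x = 4, z = 2.
Check: M·(4, 4, 2) = (-28, -28, -14) = -7·(4, 4, 2).

4, 2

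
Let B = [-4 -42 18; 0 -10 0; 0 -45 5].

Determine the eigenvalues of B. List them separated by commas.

The characteristic polynomial is p(r) = det(rI - B).
Expanding along the first row, p(r) = r^3 + 9r^2 - 30r - 200.
Since p(5) = 0, r = 5 is a root.
Factor out (r - 5): p(r) = (r - 5)·(r^2 + 14r + 40).
The quadratic factors as (r + 10)·(r + 4).
Eigenvalues: -10, -4, 5.

-10, -4, 5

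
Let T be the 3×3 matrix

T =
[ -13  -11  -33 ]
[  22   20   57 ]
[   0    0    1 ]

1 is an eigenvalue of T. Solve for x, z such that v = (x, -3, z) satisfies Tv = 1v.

0, 1

We need (T - 1I)v = 0.
T - 1I = [[-14, -11, -33], [22, 19, 57], [0, 0, 0]].
Row 1: (-14)·x + (-11)·-3 + (-33)·z = 0
Row 2: (22)·x + (19)·-3 + (57)·z = 0
Row 3: (0)·x + (0)·-3 + (0)·z = 0
Solving gives x = 0, z = 1.
Check: T·(0, -3, 1) = (0, -3, 1) = 1·(0, -3, 1).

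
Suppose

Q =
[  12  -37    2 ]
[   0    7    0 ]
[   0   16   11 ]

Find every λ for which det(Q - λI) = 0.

Set up det(sI - Q) = 0.
Expanding along the first row, p(s) = s^3 - 30s^2 + 293s - 924.
Try s = 7: p(7) = 0, so 7 is a root.
Factor out (s - 7): p(s) = (s - 7)·(s^2 - 23s + 132).
The quadratic factors as (s - 11)·(s - 12).
Eigenvalues: 7, 11, 12.

7, 11, 12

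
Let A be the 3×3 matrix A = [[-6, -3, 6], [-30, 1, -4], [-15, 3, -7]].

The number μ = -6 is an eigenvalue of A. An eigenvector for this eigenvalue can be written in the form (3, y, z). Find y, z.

We need (A + 6I)v = 0.
A + 6I = [[0, -3, 6], [-30, 7, -4], [-15, 3, -1]].
Row 1: (0)·3 + (-3)·y + (6)·z = 0
Row 2: (-30)·3 + (7)·y + (-4)·z = 0
Row 3: (-15)·3 + (3)·y + (-1)·z = 0
Solving gives y = 18, z = 9.
Check: A·(3, 18, 9) = (-18, -108, -54) = -6·(3, 18, 9).

18, 9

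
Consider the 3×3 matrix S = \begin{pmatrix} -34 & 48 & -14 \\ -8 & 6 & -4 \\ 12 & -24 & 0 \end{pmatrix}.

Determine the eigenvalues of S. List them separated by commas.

-12, -10, -6

Compute the characteristic polynomial p(lambda) = det(lambda·I - S).
Expanding the 3×3 determinant: p(lambda) = lambda^3 + 28·lambda^2 + 252·lambda + 720.
Since p(-12) = 0, lambda = -12 is a root.
Factor out (lambda + 12): p(lambda) = (lambda + 12)·(lambda^2 + 16·lambda + 60).
The quadratic factors as (lambda + 10)·(lambda + 6).
Eigenvalues: -12, -10, -6.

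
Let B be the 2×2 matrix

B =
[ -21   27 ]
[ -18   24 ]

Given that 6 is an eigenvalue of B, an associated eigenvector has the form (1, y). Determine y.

1

We need (B - 6I)v = 0.
B - 6I = [[-27, 27], [-18, 18]].
Row 1: (-27)·1 + (27)·y = 0
Row 2: (-18)·1 + (18)·y = 0
Solving gives y = 1.
Check: B·(1, 1) = (6, 6) = 6·(1, 1).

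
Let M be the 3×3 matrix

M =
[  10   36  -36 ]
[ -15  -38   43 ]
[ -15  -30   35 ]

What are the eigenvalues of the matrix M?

-8, 5, 10

Set up det(rI - M) = 0.
Cofactor expansion gives p(r) = r^3 - 7r^2 - 70r + 400.
Try r = 5: p(5) = 0, so 5 is a root.
Dividing by (r - 5) leaves r^2 - 2r - 80.
The quadratic factors as (r + 8)·(r - 10).
Eigenvalues: -8, 5, 10.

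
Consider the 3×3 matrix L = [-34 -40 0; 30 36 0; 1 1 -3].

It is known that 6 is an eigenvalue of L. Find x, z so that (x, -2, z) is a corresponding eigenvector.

2, 0

We need (L - 6I)v = 0.
L - 6I = [[-40, -40, 0], [30, 30, 0], [1, 1, -9]].
Row 1: (-40)·x + (-40)·-2 + (0)·z = 0
Row 2: (30)·x + (30)·-2 + (0)·z = 0
Row 3: (1)·x + (1)·-2 + (-9)·z = 0
Solving gives x = 2, z = 0.
Check: L·(2, -2, 0) = (12, -12, 0) = 6·(2, -2, 0).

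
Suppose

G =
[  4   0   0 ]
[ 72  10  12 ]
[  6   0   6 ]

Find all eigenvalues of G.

The characteristic polynomial is p(λ) = det(λI - G).
Expanding along the first row, p(λ) = λ^3 - 20λ^2 + 124λ - 240.
Try λ = 10: p(10) = 0, so 10 is a root.
Factor out (λ - 10): p(λ) = (λ - 10)·(λ^2 - 10λ + 24).
The quadratic factors as (λ - 4)·(λ - 6).
Eigenvalues: 4, 6, 10.

4, 6, 10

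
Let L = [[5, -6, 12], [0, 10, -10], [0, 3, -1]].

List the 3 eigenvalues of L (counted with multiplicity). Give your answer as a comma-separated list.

The characteristic polynomial is p(s) = det(sI - L).
Cofactor expansion gives p(s) = s^3 - 14s^2 + 65s - 100.
Try s = 4: p(4) = 0, so 4 is a root.
Factor out (s - 4): p(s) = (s - 4)·(s^2 - 10s + 25).
The quadratic factor is (s - 5)^2.
Eigenvalues: 4, 5, 5.

4, 5, 5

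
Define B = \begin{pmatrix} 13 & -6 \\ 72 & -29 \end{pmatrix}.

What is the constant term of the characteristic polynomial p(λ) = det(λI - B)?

p(0) = det(0·I − B) = det(−B) = (−1)^2·det(B).
det(B) = 55, so p(0) = 55.

55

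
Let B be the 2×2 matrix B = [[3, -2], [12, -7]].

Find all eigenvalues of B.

-3, -1

det(B - lambda·I) = (3 - lambda)(-7 - lambda) - (-2)·(12) = lambda^2 + 4·lambda + 3.
This factors as (lambda + 3)·(lambda + 1) = 0.
Eigenvalues: -3, -1.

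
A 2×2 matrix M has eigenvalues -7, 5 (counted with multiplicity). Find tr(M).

-2

trace(M) is the sum of the eigenvalues: (-7) + (5) = -2.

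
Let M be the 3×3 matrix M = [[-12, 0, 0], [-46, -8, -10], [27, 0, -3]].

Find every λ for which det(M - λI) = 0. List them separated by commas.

Compute the characteristic polynomial p(λ) = det(λI - M).
Expanding the 3×3 determinant: p(λ) = λ^3 + 23λ^2 + 156λ + 288.
Since p(-12) = 0, λ = -12 is a root.
Factor out (λ + 12): p(λ) = (λ + 12)·(λ^2 + 11λ + 24).
The quadratic factors as (λ + 8)·(λ + 3).
Eigenvalues: -12, -8, -3.

-12, -8, -3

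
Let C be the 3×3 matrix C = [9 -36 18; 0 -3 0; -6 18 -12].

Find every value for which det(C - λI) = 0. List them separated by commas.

Compute the characteristic polynomial p(λ) = det(λI - C).
Expanding the 3×3 determinant: p(λ) = λ^3 + 6λ^2 + 9λ.
Try λ = 0: p(0) = 0, so 0 is a root.
Dividing by λ leaves λ^2 + 6λ + 9.
The quadratic factor is (λ + 3)^2.
Eigenvalues: -3, -3, 0.

-3, -3, 0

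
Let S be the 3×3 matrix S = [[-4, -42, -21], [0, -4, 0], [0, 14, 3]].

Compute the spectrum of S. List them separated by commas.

-4, -4, 3

Compute the characteristic polynomial p(r) = det(rI - S).
Expanding along the first row, p(r) = r^3 + 5r^2 - 8r - 48.
Try r = 3: p(3) = 0, so 3 is a root.
Factor out (r - 3): p(r) = (r - 3)·(r^2 + 8r + 16).
The quadratic factor is (r + 4)^2.
Eigenvalues: -4, -4, 3.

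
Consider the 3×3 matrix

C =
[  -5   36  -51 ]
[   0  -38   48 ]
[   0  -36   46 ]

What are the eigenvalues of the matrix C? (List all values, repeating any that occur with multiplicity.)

-5, -2, 10

The characteristic polynomial is p(t) = det(tI - C).
Expanding the 3×3 determinant: p(t) = t^3 - 3t^2 - 60t - 100.
Try t = -5: p(-5) = 0, so -5 is a root.
Dividing by (t + 5) leaves t^2 - 8t - 20.
The quadratic factors as (t + 2)·(t - 10).
Eigenvalues: -5, -2, 10.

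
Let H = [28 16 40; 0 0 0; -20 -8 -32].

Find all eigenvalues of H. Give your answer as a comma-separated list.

The characteristic polynomial is p(s) = det(sI - H).
Cofactor expansion gives p(s) = s^3 + 4s^2 - 96s.
Rational-root test: s = 0 gives p(0) = 0.
Factor out s: p(s) = s·(s^2 + 4s - 96).
The quadratic factors as (s + 12)·(s - 8).
Eigenvalues: -12, 0, 8.

-12, 0, 8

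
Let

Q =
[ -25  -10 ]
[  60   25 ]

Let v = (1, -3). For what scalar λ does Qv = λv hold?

5

Compute Qv: Q·(1, -3) = (5, -15).
Since Qv = λv, compare component 1: 5 = λ·1, so λ = 5.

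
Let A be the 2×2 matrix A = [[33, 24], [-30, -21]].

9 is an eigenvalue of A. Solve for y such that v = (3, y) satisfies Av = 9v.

-3

We need (A - 9I)v = 0.
A - 9I = [[24, 24], [-30, -30]].
Row 1: (24)·3 + (24)·y = 0
Row 2: (-30)·3 + (-30)·y = 0
Solving gives y = -3.
Check: A·(3, -3) = (27, -27) = 9·(3, -3).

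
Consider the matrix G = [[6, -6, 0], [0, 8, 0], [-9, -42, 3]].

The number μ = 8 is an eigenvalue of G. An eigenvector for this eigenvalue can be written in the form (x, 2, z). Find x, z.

-6, -6

We need (G - 8I)v = 0.
G - 8I = [[-2, -6, 0], [0, 0, 0], [-9, -42, -5]].
Row 1: (-2)·x + (-6)·2 + (0)·z = 0
Row 2: (0)·x + (0)·2 + (0)·z = 0
Row 3: (-9)·x + (-42)·2 + (-5)·z = 0
Solving gives x = -6, z = -6.
Check: G·(-6, 2, -6) = (-48, 16, -48) = 8·(-6, 2, -6).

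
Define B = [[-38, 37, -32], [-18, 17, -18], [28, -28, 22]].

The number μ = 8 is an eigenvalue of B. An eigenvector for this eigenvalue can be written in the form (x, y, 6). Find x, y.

-9, -6

We need (B - 8I)v = 0.
B - 8I = [[-46, 37, -32], [-18, 9, -18], [28, -28, 14]].
Row 1: (-46)·x + (37)·y + (-32)·6 = 0
Row 2: (-18)·x + (9)·y + (-18)·6 = 0
Row 3: (28)·x + (-28)·y + (14)·6 = 0
Solving gives x = -9, y = -6.
Check: B·(-9, -6, 6) = (-72, -48, 48) = 8·(-9, -6, 6).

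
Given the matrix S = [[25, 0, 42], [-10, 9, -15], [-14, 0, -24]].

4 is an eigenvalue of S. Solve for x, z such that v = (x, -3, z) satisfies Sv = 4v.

We need (S - 4I)v = 0.
S - 4I = [[21, 0, 42], [-10, 5, -15], [-14, 0, -28]].
Row 1: (21)·x + (0)·-3 + (42)·z = 0
Row 2: (-10)·x + (5)·-3 + (-15)·z = 0
Row 3: (-14)·x + (0)·-3 + (-28)·z = 0
Solving gives x = -6, z = 3.
Check: S·(-6, -3, 3) = (-24, -12, 12) = 4·(-6, -3, 3).

-6, 3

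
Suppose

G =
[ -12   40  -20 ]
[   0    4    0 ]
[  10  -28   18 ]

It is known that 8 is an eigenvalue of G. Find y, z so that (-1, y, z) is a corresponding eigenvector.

0, 1

We need (G - 8I)v = 0.
G - 8I = [[-20, 40, -20], [0, -4, 0], [10, -28, 10]].
Row 1: (-20)·-1 + (40)·y + (-20)·z = 0
Row 2: (0)·-1 + (-4)·y + (0)·z = 0
Row 3: (10)·-1 + (-28)·y + (10)·z = 0
Solving gives y = 0, z = 1.
Check: G·(-1, 0, 1) = (-8, 0, 8) = 8·(-1, 0, 1).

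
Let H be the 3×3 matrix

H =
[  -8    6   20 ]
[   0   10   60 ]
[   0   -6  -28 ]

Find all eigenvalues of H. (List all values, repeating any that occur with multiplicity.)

-10, -8, -8

The characteristic polynomial is p(μ) = det(μI - H).
Cofactor expansion gives p(μ) = μ^3 + 26μ^2 + 224μ + 640.
Try μ = -8: p(-8) = 0, so -8 is a root.
Factor out (μ + 8): p(μ) = (μ + 8)·(μ^2 + 18μ + 80).
The quadratic factors as (μ + 10)·(μ + 8).
Eigenvalues: -10, -8, -8.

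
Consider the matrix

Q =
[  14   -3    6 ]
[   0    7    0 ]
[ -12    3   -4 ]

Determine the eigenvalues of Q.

2, 7, 8

Set up det(rI - Q) = 0.
Cofactor expansion gives p(r) = r^3 - 17r^2 + 86r - 112.
Since p(2) = 0, r = 2 is a root.
Dividing by (r - 2) leaves r^2 - 15r + 56.
The quadratic factors as (r - 7)·(r - 8).
Eigenvalues: 2, 7, 8.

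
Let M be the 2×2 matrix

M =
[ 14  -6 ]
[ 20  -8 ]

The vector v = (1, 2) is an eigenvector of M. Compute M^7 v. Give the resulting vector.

(128, 256)

First find the eigenvalue: Mv = (2, 4) = 2·(1, 2), so λ = 2.
Then M^7 v = λ^7·v = 2^7·(1, 2) = 128·(1, 2) = (128, 256).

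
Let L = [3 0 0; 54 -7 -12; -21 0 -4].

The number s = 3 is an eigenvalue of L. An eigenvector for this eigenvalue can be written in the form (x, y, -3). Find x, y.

1, 9

We need (L - 3I)v = 0.
L - 3I = [[0, 0, 0], [54, -10, -12], [-21, 0, -7]].
Row 1: (0)·x + (0)·y + (0)·-3 = 0
Row 2: (54)·x + (-10)·y + (-12)·-3 = 0
Row 3: (-21)·x + (0)·y + (-7)·-3 = 0
Solving gives x = 1, y = 9.
Check: L·(1, 9, -3) = (3, 27, -9) = 3·(1, 9, -3).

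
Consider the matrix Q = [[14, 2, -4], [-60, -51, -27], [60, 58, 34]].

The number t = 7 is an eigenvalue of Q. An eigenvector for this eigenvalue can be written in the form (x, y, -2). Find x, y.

We need (Q - 7I)v = 0.
Q - 7I = [[7, 2, -4], [-60, -58, -27], [60, 58, 27]].
Row 1: (7)·x + (2)·y + (-4)·-2 = 0
Row 2: (-60)·x + (-58)·y + (-27)·-2 = 0
Row 3: (60)·x + (58)·y + (27)·-2 = 0
Solving gives x = -2, y = 3.
Check: Q·(-2, 3, -2) = (-14, 21, -14) = 7·(-2, 3, -2).

-2, 3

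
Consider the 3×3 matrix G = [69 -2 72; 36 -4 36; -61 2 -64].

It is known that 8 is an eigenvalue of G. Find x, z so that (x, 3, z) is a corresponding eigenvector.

We need (G - 8I)v = 0.
G - 8I = [[61, -2, 72], [36, -12, 36], [-61, 2, -72]].
Row 1: (61)·x + (-2)·3 + (72)·z = 0
Row 2: (36)·x + (-12)·3 + (36)·z = 0
Row 3: (-61)·x + (2)·3 + (-72)·z = 0
Solving gives x = 6, z = -5.
Check: G·(6, 3, -5) = (48, 24, -40) = 8·(6, 3, -5).

6, -5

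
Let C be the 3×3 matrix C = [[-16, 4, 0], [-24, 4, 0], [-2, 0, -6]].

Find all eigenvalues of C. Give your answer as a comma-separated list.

-8, -6, -4

The characteristic polynomial is p(r) = det(rI - C).
Expanding the 3×3 determinant: p(r) = r^3 + 18r^2 + 104r + 192.
Rational-root test: r = -6 gives p(-6) = 0.
Factor out (r + 6): p(r) = (r + 6)·(r^2 + 12r + 32).
The quadratic factors as (r + 8)·(r + 4).
Eigenvalues: -8, -6, -4.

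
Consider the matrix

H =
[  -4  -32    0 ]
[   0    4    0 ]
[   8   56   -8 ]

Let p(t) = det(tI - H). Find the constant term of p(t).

p(t) = t^3 + 8t^2 - 16t - 128.
The constant term is -128.

-128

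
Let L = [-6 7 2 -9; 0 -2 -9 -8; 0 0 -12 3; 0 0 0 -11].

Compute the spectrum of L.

L is upper triangular, so its eigenvalues are the diagonal entries.
Diagonal: -6, -2, -12, -11.

-12, -11, -6, -2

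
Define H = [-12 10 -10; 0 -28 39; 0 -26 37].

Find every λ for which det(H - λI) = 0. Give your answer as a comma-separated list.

-12, -2, 11

Set up det(sI - H) = 0.
Expanding along the first row, p(s) = s^3 + 3s^2 - 130s - 264.
Try s = -2: p(-2) = 0, so -2 is a root.
Dividing by (s + 2) leaves s^2 + s - 132.
The quadratic factors as (s + 12)·(s - 11).
Eigenvalues: -12, -2, 11.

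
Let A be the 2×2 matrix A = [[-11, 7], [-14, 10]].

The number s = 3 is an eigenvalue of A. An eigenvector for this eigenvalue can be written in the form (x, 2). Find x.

We need (A - 3I)v = 0.
A - 3I = [[-14, 7], [-14, 7]].
Row 1: (-14)·x + (7)·2 = 0
Row 2: (-14)·x + (7)·2 = 0
Solving gives x = 1.
Check: A·(1, 2) = (3, 6) = 3·(1, 2).

1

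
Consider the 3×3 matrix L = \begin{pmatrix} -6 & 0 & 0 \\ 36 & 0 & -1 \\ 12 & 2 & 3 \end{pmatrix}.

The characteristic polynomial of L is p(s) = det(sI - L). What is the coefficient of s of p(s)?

-16

p(s) = s^3 + 3s^2 - 16s + 12.
The coefficient of s is -16.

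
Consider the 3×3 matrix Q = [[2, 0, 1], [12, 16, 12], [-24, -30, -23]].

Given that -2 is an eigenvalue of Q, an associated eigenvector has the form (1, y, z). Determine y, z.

We need (Q + 2I)v = 0.
Q + 2I = [[4, 0, 1], [12, 18, 12], [-24, -30, -21]].
Row 1: (4)·1 + (0)·y + (1)·z = 0
Row 2: (12)·1 + (18)·y + (12)·z = 0
Row 3: (-24)·1 + (-30)·y + (-21)·z = 0
Solving gives y = 2, z = -4.
Check: Q·(1, 2, -4) = (-2, -4, 8) = -2·(1, 2, -4).

2, -4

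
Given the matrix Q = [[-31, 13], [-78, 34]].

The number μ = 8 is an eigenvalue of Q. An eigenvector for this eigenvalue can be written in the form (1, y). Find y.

We need (Q - 8I)v = 0.
Q - 8I = [[-39, 13], [-78, 26]].
Row 1: (-39)·1 + (13)·y = 0
Row 2: (-78)·1 + (26)·y = 0
Solving gives y = 3.
Check: Q·(1, 3) = (8, 24) = 8·(1, 3).

3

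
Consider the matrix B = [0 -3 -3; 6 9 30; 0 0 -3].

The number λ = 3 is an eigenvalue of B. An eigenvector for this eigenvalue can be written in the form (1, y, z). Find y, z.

We need (B - 3I)v = 0.
B - 3I = [[-3, -3, -3], [6, 6, 30], [0, 0, -6]].
Row 1: (-3)·1 + (-3)·y + (-3)·z = 0
Row 2: (6)·1 + (6)·y + (30)·z = 0
Row 3: (0)·1 + (0)·y + (-6)·z = 0
Solving gives y = -1, z = 0.
Check: B·(1, -1, 0) = (3, -3, 0) = 3·(1, -1, 0).

-1, 0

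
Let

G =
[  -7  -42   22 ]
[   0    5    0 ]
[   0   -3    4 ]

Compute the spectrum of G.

Compute the characteristic polynomial p(r) = det(rI - G).
Cofactor expansion gives p(r) = r^3 - 2r^2 - 43r + 140.
Rational-root test: r = 4 gives p(4) = 0.
Factor out (r - 4): p(r) = (r - 4)·(r^2 + 2r - 35).
The quadratic factors as (r + 7)·(r - 5).
Eigenvalues: -7, 4, 5.

-7, 4, 5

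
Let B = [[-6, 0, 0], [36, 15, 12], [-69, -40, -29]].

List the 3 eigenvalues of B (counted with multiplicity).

The characteristic polynomial is p(μ) = det(μI - B).
Cofactor expansion gives p(μ) = μ^3 + 20μ^2 + 129μ + 270.
Rational-root test: μ = -5 gives p(-5) = 0.
Dividing by (μ + 5) leaves μ^2 + 15μ + 54.
The quadratic factors as (μ + 9)·(μ + 6).
Eigenvalues: -9, -6, -5.

-9, -6, -5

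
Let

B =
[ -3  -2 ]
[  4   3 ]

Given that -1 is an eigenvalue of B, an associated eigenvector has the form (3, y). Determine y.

-3

We need (B + 1I)v = 0.
B + 1I = [[-2, -2], [4, 4]].
Row 1: (-2)·3 + (-2)·y = 0
Row 2: (4)·3 + (4)·y = 0
Solving gives y = -3.
Check: B·(3, -3) = (-3, 3) = -1·(3, -3).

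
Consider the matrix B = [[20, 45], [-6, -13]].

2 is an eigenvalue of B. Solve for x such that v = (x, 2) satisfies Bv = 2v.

We need (B - 2I)v = 0.
B - 2I = [[18, 45], [-6, -15]].
Row 1: (18)·x + (45)·2 = 0
Row 2: (-6)·x + (-15)·2 = 0
Solving gives x = -5.
Check: B·(-5, 2) = (-10, 4) = 2·(-5, 2).

-5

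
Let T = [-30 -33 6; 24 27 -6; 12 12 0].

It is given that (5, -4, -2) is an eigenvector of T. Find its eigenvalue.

-6

Compute Tv: T·(5, -4, -2) = (-30, 24, 12).
Since Tv = λv, compare component 1: -30 = λ·5, so λ = -6.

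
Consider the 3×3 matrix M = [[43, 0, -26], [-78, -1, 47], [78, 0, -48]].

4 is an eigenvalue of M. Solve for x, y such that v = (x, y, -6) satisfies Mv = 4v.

-4, 6

We need (M - 4I)v = 0.
M - 4I = [[39, 0, -26], [-78, -5, 47], [78, 0, -52]].
Row 1: (39)·x + (0)·y + (-26)·-6 = 0
Row 2: (-78)·x + (-5)·y + (47)·-6 = 0
Row 3: (78)·x + (0)·y + (-52)·-6 = 0
Solving gives x = -4, y = 6.
Check: M·(-4, 6, -6) = (-16, 24, -24) = 4·(-4, 6, -6).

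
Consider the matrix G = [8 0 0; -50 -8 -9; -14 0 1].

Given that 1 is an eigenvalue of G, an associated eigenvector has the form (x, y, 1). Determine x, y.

0, -1

We need (G - 1I)v = 0.
G - 1I = [[7, 0, 0], [-50, -9, -9], [-14, 0, 0]].
Row 1: (7)·x + (0)·y + (0)·1 = 0
Row 2: (-50)·x + (-9)·y + (-9)·1 = 0
Row 3: (-14)·x + (0)·y + (0)·1 = 0
Solving gives x = 0, y = -1.
Check: G·(0, -1, 1) = (0, -1, 1) = 1·(0, -1, 1).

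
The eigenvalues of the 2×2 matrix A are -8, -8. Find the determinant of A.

det(A) is the product of the eigenvalues: (-8) · (-8) = 64.

64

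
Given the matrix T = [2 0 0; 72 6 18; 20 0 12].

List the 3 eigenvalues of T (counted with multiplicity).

The characteristic polynomial is p(lambda) = det(lambda·I - T).
Expanding along the first row, p(lambda) = lambda^3 - 20·lambda^2 + 108·lambda - 144.
Try lambda = 12: p(12) = 0, so 12 is a root.
Dividing by (lambda - 12) leaves lambda^2 - 8·lambda + 12.
The quadratic factors as (lambda - 2)·(lambda - 6).
Eigenvalues: 2, 6, 12.

2, 6, 12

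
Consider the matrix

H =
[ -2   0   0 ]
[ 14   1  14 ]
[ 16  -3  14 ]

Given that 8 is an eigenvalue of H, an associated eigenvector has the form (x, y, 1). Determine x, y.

0, 2

We need (H - 8I)v = 0.
H - 8I = [[-10, 0, 0], [14, -7, 14], [16, -3, 6]].
Row 1: (-10)·x + (0)·y + (0)·1 = 0
Row 2: (14)·x + (-7)·y + (14)·1 = 0
Row 3: (16)·x + (-3)·y + (6)·1 = 0
Solving gives x = 0, y = 2.
Check: H·(0, 2, 1) = (0, 16, 8) = 8·(0, 2, 1).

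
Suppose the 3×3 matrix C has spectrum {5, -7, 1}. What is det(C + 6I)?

If C has eigenvalues 5, -7, 1, then C + 6I has eigenvalues 11, -1, 7.
det(C + 6I) = (11) · (-1) · (7) = -77.

-77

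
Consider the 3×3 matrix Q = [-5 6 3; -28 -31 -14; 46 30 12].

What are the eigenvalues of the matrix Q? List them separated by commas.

-11, -10, -3

The characteristic polynomial is p(t) = det(tI - Q).
Cofactor expansion gives p(t) = t^3 + 24t^2 + 173t + 330.
Try t = -10: p(-10) = 0, so -10 is a root.
Dividing by (t + 10) leaves t^2 + 14t + 33.
The quadratic factors as (t + 11)·(t + 3).
Eigenvalues: -11, -10, -3.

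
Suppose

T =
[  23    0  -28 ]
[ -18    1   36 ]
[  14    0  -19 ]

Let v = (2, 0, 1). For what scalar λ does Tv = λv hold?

9

Compute Tv: T·(2, 0, 1) = (18, 0, 9).
Since Tv = λv, compare component 1: 18 = λ·2, so λ = 9.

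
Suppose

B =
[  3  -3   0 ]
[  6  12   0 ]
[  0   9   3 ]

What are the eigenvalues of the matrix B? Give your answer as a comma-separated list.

Set up det(λI - B) = 0.
Expanding the 3×3 determinant: p(λ) = λ^3 - 18λ^2 + 99λ - 162.
Rational-root test: λ = 3 gives p(3) = 0.
Dividing by (λ - 3) leaves λ^2 - 15λ + 54.
The quadratic factors as (λ - 6)·(λ - 9).
Eigenvalues: 3, 6, 9.

3, 6, 9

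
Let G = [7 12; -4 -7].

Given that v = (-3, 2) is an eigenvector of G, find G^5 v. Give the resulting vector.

(3, -2)

First find the eigenvalue: Gv = (3, -2) = -1·(-3, 2), so λ = -1.
Then G^5 v = λ^5·v = (-1)^5·(-3, 2) = -1·(-3, 2) = (3, -2).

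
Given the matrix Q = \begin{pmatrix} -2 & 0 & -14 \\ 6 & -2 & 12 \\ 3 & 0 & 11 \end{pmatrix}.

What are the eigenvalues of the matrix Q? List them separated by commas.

-2, 4, 5

Set up det(λI - Q) = 0.
Cofactor expansion gives p(λ) = λ^3 - 7λ^2 + 2λ + 40.
Try λ = -2: p(-2) = 0, so -2 is a root.
Factor out (λ + 2): p(λ) = (λ + 2)·(λ^2 - 9λ + 20).
The quadratic factors as (λ - 4)·(λ - 5).
Eigenvalues: -2, 4, 5.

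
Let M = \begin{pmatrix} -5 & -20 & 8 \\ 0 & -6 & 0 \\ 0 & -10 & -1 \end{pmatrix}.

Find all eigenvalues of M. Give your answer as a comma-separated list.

-6, -5, -1

Set up det(lambda·I - M) = 0.
Cofactor expansion gives p(lambda) = lambda^3 + 12·lambda^2 + 41·lambda + 30.
Since p(-6) = 0, lambda = -6 is a root.
Dividing by (lambda + 6) leaves lambda^2 + 6·lambda + 5.
The quadratic factors as (lambda + 5)·(lambda + 1).
Eigenvalues: -6, -5, -1.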